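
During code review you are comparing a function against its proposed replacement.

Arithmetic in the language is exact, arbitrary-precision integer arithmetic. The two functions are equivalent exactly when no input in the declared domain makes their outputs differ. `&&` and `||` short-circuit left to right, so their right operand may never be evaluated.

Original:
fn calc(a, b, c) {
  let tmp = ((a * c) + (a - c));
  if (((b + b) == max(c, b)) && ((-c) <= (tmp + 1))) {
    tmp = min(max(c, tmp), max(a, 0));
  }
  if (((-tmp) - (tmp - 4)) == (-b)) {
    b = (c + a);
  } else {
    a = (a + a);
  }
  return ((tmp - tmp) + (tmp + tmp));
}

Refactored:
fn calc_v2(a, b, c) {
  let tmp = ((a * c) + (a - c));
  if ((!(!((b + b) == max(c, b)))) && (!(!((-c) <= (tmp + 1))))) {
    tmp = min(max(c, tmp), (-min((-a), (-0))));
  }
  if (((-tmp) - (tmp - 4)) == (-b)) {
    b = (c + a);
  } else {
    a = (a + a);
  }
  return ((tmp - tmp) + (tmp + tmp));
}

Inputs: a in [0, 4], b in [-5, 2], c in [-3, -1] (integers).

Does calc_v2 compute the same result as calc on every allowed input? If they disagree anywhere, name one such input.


Differences: min/max/abs usage differs; and boolean connective usage differs — yet all 120 inputs agree.
verdict: equivalent


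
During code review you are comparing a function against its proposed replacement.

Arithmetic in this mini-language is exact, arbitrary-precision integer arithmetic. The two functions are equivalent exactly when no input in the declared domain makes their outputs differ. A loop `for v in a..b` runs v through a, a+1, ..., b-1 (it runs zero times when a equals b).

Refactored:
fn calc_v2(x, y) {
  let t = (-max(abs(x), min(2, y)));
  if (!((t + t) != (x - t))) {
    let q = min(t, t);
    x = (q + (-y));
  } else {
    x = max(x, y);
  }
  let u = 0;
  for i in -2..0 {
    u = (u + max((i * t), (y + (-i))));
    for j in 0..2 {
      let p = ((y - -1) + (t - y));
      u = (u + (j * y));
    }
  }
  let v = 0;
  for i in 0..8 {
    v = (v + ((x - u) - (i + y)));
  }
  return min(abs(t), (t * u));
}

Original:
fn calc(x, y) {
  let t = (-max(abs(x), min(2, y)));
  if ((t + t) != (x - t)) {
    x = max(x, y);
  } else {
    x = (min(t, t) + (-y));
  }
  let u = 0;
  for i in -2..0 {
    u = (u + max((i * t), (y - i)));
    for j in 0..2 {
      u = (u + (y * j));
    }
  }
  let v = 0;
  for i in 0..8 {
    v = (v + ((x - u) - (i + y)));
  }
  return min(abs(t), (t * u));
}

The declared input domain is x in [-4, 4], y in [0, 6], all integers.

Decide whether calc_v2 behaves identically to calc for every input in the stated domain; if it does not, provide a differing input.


Comparing the listings, the differences include: constant usage differs; also statement counts differ; also local variable names differ; also arithmetic usage differs; also boolean connective usage differs.
One worked example (x=-1, y=2) — calc: t = -2; ((t + t) != (x - t)) -> true; x = 2; u = 0; [i=-2]; u = 4; [j=0]; u = 4; [j=1]; u = 6; [i=-1]; u = 9; [j=0]; u = 9; [j=1]; u = 11; v = 0; [i=0]; v = -11; [i=1]; v = -23; [i=2]; v = -36; [i=3]; v = -50; [i=4]; v = -65; [i=5]; v = -81; [i=6]; v = -98; [i=7]; v = -116; return -22; calc_v2: t = -2; (!((t + t) != (x - t))) -> false; x = 2; u = 0; [i=-2]; u = 4; [j=0]; p = -1; u = 4; [j=1]; p = -1; u = 6; [i=-1]; u = 9; [j=0]; p = -1; u = 9; [j=1]; p = -1; u = 11; v = 0; [i=0]; v = -11; [i=1]; v = -23; [i=2]; v = -36; [i=3]; v = -50; [i=4]; v = -65; [i=5]; v = -81; [i=6]; v = -98; [i=7]; v = -116; return -22; agreement on -22.
An exhaustive pass over the 63 declared inputs shows identical outputs.
verdict: equivalent


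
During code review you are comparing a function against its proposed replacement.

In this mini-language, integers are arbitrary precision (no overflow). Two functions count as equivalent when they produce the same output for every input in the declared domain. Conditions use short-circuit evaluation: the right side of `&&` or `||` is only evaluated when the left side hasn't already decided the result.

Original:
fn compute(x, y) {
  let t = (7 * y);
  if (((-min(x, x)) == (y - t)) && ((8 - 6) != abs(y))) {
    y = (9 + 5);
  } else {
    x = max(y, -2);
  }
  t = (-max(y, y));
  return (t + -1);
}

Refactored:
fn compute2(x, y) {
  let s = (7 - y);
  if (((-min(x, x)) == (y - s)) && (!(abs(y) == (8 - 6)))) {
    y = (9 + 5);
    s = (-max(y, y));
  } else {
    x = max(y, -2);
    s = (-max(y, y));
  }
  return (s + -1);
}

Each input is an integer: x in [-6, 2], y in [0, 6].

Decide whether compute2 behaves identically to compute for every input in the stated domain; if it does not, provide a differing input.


These are not equivalent — on x=-5, y=6 the outputs split (-7 vs -15).
compute: t = 42; (((-min(x, x)) == (y - t)) && ((8 - 6) != abs(y))) -> false; x = 6; t = -6; return -7
compute2: s = 1; (((-min(x, x)) == (y - s)) && (!(abs(y) == (8 - 6)))) -> true; y = 14; s = -14; return -15
verdict: not equivalent; witness: x=-5, y=6


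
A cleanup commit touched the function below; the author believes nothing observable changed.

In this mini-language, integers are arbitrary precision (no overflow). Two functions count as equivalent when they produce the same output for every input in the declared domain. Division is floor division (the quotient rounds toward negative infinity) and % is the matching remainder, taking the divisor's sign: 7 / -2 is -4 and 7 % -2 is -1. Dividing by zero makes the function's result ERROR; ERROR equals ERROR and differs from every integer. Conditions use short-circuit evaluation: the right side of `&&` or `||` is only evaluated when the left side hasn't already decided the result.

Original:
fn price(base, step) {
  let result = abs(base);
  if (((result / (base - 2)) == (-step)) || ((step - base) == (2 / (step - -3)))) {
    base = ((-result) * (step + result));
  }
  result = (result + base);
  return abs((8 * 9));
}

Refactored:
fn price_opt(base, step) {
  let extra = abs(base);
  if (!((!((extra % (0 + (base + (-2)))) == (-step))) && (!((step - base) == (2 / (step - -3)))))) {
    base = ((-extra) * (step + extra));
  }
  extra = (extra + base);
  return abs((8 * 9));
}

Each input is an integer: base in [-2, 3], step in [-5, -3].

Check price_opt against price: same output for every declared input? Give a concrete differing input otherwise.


There is a counterexample at base=3, step=-3: 72 on one side, ERROR on the other.
price: result becomes 3; next (((result / (base - 2)) == (-step)) || ((step - base) == (2 / (step - -3)))) evaluates to true; next base becomes 0; next result becomes 3; next final value 72
price_opt: extra becomes 3; next hits division by zero so the output is ERROR
verdict: not equivalent; witness: base=3, step=-3


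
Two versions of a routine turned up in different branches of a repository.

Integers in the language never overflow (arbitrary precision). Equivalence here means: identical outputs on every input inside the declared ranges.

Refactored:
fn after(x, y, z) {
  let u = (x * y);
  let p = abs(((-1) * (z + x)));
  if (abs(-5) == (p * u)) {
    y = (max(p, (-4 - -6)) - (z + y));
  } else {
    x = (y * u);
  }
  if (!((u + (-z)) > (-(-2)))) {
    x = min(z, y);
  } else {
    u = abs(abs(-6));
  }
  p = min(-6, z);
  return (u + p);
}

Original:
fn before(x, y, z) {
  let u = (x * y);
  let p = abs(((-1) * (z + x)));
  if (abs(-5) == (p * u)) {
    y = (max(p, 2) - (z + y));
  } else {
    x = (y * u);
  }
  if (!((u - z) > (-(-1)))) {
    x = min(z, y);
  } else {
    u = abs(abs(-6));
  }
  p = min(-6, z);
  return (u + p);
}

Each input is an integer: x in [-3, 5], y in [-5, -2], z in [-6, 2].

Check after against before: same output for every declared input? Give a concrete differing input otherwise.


Try x=-2, y=-2, z=2.
before: u=4, then p=0, then (abs(-5) == (p * u)) is false, then x=-8, then (!((u - z) > (-(-1)))) is false, then u=6, then p=-6, then returns 0
after: u=4, then p=0, then (abs(-5) == (p * u)) is false, then x=-8, then (!((u + (-z)) > (-(-2)))) is true, then x=-2, then p=-6, then returns -2
0 and -2 differ, so these are not the same function on this domain.
verdict: not equivalent; witness: x=-2, y=-2, z=2


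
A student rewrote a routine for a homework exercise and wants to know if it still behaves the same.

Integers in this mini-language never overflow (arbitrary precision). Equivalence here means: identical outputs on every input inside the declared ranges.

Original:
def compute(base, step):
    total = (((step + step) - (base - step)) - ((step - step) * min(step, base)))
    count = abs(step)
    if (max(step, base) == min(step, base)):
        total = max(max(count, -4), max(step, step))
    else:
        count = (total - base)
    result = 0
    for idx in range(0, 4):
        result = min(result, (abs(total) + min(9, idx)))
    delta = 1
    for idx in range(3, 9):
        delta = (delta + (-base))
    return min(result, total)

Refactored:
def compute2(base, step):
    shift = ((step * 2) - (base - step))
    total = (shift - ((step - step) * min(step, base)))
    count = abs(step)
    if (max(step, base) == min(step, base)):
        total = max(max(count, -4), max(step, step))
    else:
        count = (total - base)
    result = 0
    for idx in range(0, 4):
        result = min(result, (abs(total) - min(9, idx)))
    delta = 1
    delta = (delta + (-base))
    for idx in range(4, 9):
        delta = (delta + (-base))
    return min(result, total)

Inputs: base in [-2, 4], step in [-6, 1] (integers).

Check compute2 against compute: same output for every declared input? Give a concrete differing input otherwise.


Take base=-2, step=-2.
compute: total := -4 | count := 2 | (max(step, base) == min(step, base)): true | total := 2 | result := 0 | iter idx=0: | result := 0 | iter idx=1: | result := 0 | iter idx=2: | result := 0 | iter idx=3: | result := 0 | delta := 1 | iter idx=3: | delta := 3 | iter idx=4: | delta := 5 | iter idx=5: | delta := 7 | iter idx=6: | delta := 9 | iter idx=7: | delta := 11 | iter idx=8: | delta := 13 | result 0
compute2: shift := -4 | total := -4 | count := 2 | (max(step, base) == min(step, base)): true | total := 2 | result := 0 | iter idx=0: | result := 0 | iter idx=1: | result := 0 | iter idx=2: | result := 0 | iter idx=3: | result := -1 | delta := 1 | delta := 3 | iter idx=4: | delta := 5 | iter idx=5: | delta := 7 | iter idx=6: | delta := 9 | iter idx=7: | delta := 11 | iter idx=8: | delta := 13 | result -1
0 != -1, so the rewrite changes behavior.
verdict: not equivalent; witness: base=-2, step=-2


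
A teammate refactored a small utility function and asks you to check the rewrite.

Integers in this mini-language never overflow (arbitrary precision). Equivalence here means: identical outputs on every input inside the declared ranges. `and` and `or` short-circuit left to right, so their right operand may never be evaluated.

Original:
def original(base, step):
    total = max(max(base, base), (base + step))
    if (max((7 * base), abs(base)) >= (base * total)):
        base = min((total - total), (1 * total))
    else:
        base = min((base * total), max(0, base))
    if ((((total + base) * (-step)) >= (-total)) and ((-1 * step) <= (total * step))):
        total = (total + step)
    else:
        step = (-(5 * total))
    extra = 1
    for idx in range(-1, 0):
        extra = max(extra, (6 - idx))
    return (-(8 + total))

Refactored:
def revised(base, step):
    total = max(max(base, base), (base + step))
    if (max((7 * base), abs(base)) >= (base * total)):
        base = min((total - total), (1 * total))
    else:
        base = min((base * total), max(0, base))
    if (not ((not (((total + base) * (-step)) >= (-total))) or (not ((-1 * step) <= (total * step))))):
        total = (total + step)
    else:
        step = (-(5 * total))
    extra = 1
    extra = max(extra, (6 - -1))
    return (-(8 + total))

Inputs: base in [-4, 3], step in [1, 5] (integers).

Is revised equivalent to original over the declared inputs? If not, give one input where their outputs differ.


Side by side, the visible changes include: loop structure differs; and constant usage differs; and boolean connective usage differs; and statement counts differ; and local variable names differ.
Tracing base=2, step=5: original: total=7, then (max((7 * base), abs(base)) >= (base * total)) is true, then base=0, then ((((total + base) * (-step)) >= (-total)) and ((-1 * step) <= (total * step))) is false, then step=-35, then extra=1, then (idx=-1), then extra=7, then returns -15 | revised: total=7, then (max((7 * base), abs(base)) >= (base * total)) is true, then base=0, then (not ((not (((total + base) * (-step)) >= (-total))) or (not ((-1 * step) <= (total * step))))) is false, then step=-35, then extra=1, then extra=7, then returns -15 — matching result -15.
Across all 40 domain points the two functions coincide.
verdict: equivalent


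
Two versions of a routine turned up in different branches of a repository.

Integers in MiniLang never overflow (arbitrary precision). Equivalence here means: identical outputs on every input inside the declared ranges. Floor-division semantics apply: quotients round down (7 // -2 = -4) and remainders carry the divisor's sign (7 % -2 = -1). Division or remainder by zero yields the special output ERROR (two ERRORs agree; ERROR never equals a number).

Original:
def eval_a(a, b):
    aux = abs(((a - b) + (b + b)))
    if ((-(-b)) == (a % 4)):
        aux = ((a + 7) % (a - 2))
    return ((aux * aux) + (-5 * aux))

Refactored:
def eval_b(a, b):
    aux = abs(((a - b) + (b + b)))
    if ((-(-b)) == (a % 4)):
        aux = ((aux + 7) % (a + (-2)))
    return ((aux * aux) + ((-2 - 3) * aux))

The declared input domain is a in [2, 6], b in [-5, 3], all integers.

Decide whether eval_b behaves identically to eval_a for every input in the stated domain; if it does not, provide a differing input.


Evaluate both at a=5, b=1.
eval_a: aux=6, then ((-(-b)) == (a % 4)) is true, then aux=0, then returns 0
eval_b: aux=6, then ((-(-b)) == (a % 4)) is true, then aux=1, then returns -4
0 != -4, so the rewrite changes behavior.
verdict: not equivalent; witness: a=5, b=1


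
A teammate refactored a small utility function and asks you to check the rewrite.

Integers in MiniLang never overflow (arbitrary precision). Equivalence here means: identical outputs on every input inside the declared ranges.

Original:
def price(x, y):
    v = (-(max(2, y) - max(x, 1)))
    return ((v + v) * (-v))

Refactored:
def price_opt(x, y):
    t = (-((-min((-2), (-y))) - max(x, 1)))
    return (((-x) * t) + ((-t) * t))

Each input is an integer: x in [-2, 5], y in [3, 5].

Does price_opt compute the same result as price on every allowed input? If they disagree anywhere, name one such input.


Run the pair on x=-2, y=4.
price: v=-3, then returns -18
price_opt: t=-3, then returns -15
-18 vs -15 — the two versions disagree here.
verdict: not equivalent; witness: x=-2, y=4


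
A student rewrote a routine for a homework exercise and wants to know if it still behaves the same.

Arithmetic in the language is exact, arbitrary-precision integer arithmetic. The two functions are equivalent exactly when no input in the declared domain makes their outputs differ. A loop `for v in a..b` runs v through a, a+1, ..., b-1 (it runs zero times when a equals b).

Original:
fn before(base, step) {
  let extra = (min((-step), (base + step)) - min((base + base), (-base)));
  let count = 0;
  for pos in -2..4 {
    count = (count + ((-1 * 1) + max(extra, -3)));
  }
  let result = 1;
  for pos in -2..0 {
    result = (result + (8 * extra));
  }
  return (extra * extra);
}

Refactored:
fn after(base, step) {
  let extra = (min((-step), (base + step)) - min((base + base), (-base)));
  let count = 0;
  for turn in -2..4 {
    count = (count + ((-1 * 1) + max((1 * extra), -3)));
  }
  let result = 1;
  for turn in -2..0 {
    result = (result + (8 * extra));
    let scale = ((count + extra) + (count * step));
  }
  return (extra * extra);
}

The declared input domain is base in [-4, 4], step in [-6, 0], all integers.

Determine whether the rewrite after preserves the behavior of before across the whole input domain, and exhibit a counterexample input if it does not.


Side by side, the visible changes include: statement counts differ; and constant usage differs; and arithmetic usage differs; and local variable names differ.
Tracing base=-2, step=-4: before: extra=-2, then count=0, then (pos=-2), then count=-3, then (pos=-1), then count=-6, then (pos=0), then count=-9, then (pos=1), then count=-12, then (pos=2), then count=-15, then (pos=3), then count=-18, then result=1, then (pos=-2), then result=-15, then (pos=-1), then result=-31, then returns 4 | after: extra=-2, then count=0, then (turn=-2), then count=-3, then (turn=-1), then count=-6, then (turn=0), then count=-9, then (turn=1), then count=-12, then (turn=2), then count=-15, then (turn=3), then count=-18, then result=1, then (turn=-2), then result=-15, then scale=52, then (turn=-1), then result=-31, then scale=52, then returns 4 — matching result 4.
Across all 63 domain points the two functions coincide.
verdict: equivalent


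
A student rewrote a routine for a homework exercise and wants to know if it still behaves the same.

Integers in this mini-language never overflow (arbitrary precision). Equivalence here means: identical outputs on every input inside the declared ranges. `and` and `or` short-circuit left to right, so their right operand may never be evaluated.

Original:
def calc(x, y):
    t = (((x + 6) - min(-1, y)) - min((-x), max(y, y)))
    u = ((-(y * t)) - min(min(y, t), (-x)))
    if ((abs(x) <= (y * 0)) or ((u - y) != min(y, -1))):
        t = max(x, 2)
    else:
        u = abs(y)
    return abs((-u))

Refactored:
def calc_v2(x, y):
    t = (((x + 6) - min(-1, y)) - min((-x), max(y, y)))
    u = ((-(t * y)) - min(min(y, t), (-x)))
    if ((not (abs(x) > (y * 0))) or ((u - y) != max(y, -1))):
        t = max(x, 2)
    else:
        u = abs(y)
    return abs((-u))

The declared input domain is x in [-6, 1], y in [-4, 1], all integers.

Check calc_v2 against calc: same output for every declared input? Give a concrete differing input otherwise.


These are not equivalent — on x=-6, y=1 the outputs split (1 vs 0).
calc: t=0, then u=0, then ((abs(x) <= (y * 0)) or ((u - y) != min(y, -1))) is false, then u=1, then returns 1
calc_v2: t=0, then u=0, then ((not (abs(x) > (y * 0))) or ((u - y) != max(y, -1))) is true, then t=2, then returns 0
verdict: not equivalent; witness: x=-6, y=1


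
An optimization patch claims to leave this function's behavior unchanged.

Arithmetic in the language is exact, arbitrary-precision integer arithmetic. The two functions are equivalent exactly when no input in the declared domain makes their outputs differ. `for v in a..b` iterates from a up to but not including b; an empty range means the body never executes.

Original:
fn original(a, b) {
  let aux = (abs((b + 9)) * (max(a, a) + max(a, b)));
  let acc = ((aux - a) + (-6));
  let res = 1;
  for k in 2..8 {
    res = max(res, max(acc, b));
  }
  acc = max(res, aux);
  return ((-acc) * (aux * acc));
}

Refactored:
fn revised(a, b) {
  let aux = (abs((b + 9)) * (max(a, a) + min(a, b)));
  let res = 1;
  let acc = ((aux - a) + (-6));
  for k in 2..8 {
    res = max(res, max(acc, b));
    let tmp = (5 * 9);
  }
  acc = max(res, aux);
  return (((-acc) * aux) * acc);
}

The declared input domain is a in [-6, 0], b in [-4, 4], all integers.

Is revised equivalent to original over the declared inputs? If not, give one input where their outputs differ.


These are not equivalent — on a=-6, b=-4 the outputs split (50 vs 60).
original: aux=-50, then acc=-50, then res=1, then (k=2), then res=1, then (k=3), then res=1, then (k=4), then res=1, then (k=5), then res=1, then (k=6), then res=1, then (k=7), then res=1, then acc=1, then returns 50
revised: aux=-60, then res=1, then acc=-60, then (k=2), then res=1, then tmp=45, then (k=3), then res=1, then tmp=45, then (k=4), then res=1, then tmp=45, then (k=5), then res=1, then tmp=45, then (k=6), then res=1, then tmp=45, then (k=7), then res=1, then tmp=45, then acc=1, then returns 60
verdict: not equivalent; witness: a=-6, b=-4


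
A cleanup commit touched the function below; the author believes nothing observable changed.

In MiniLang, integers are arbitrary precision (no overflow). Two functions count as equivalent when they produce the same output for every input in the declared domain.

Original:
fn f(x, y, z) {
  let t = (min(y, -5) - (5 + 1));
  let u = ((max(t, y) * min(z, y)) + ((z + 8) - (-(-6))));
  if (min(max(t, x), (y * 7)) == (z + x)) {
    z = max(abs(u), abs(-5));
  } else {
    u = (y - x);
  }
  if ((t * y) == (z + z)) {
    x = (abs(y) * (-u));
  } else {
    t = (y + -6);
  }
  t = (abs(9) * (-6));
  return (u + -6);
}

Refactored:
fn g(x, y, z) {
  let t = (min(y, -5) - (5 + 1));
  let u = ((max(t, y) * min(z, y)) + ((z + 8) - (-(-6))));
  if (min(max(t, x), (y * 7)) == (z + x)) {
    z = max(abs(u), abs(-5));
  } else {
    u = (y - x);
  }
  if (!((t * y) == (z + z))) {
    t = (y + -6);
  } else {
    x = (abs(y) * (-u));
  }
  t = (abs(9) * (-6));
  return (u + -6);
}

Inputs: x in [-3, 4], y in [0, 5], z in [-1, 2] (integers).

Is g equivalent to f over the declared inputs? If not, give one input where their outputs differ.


Equivalent — the differences include boolean connective usage differs, yet no declared input distinguishes the two.
Tracing x=-2, y=4, z=0: f: t becomes -11; next u becomes 2; next (min(max(t, x), (y * 7)) == (z + x)) evaluates to true; next z becomes 5; next ((t * y) == (z + z)) evaluates to false; next t becomes -2; next t becomes -54; next final value -4 | g: t becomes -11; next u becomes 2; next (min(max(t, x), (y * 7)) == (z + x)) evaluates to true; next z becomes 5; next (!((t * y) == (z + z))) evaluates to true; next t becomes -2; next t becomes -54; next final value -4 — matching result -4.
Checked all 192 inputs in the declared domain: the outputs agree on every one.
verdict: equivalent


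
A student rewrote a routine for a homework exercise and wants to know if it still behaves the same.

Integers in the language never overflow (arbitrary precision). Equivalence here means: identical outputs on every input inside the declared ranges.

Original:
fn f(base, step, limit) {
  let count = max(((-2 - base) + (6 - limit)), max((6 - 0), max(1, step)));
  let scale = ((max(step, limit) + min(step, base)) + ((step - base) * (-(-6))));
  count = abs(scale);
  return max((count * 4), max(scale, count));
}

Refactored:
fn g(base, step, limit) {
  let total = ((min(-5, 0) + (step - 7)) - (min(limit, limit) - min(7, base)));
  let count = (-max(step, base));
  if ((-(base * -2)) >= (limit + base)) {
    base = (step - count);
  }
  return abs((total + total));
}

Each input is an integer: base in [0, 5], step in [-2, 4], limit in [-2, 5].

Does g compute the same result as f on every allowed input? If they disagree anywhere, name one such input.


Input base=0, step=-2, limit=-2: 64 from f versus 24 from g.
verdict: not equivalent; witness: base=0, step=-2, limit=-2


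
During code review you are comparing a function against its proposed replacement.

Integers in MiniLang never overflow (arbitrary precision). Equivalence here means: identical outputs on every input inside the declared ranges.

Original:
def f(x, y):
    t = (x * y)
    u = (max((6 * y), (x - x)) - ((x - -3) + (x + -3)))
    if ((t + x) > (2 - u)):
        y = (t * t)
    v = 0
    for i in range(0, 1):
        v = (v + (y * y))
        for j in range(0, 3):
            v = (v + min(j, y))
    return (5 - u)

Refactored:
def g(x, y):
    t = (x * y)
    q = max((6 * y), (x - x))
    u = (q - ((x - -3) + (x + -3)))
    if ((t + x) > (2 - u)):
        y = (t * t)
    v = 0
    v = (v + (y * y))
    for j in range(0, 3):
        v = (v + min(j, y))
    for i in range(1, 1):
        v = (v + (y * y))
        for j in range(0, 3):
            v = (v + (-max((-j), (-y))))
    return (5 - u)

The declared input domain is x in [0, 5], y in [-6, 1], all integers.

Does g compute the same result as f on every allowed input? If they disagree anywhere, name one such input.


This is a faithful refactor — local variable names differ; also loop structure differs; also min/max/abs usage differs; also statement counts differ; also arithmetic usage differs, but the computed results match everywhere.
Tracing x=4, y=-4: f: t becomes -16; next u becomes -8; next ((t + x) > (2 - u)) evaluates to false; next v becomes 0; next at i=0:; next v becomes 16; next at j=0:; next v becomes 12; next at j=1:; next v becomes 8; next at j=2:; next v becomes 4; next final value 13 | g: t becomes -16; next q becomes 0; next u becomes -8; next ((t + x) > (2 - u)) evaluates to false; next v becomes 0; next v becomes 16; next at j=0:; next v becomes 12; next at j=1:; next v becomes 8; next at j=2:; next v becomes 4; next i never enters its loop body; next final value 13 — matching result 13.
Every one of the 48 inputs gives matching results.
verdict: equivalent


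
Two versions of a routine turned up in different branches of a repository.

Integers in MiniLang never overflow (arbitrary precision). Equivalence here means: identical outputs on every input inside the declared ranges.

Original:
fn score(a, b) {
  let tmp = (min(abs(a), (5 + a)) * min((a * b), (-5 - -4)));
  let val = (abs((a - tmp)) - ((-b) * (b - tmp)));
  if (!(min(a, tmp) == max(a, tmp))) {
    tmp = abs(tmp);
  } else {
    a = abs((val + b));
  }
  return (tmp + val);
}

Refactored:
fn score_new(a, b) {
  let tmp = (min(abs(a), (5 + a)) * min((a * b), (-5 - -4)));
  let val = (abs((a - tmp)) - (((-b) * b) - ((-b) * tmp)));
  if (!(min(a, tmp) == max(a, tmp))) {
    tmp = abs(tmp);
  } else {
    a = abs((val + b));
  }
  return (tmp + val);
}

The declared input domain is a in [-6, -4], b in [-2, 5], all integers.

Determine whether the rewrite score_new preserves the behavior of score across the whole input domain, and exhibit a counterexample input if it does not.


Side by side, the visible changes include: arithmetic usage differs.
Tracing a=-5, b=2: score: tmp := 0 | val := 9 | (!(min(a, tmp) == max(a, tmp))): true | tmp := 0 | result 9 | score_new: tmp := 0 | val := 9 | (!(min(a, tmp) == max(a, tmp))): true | tmp := 0 | result 9 — matching result 9.
An exhaustive pass over the 24 declared inputs shows identical outputs.
verdict: equivalent


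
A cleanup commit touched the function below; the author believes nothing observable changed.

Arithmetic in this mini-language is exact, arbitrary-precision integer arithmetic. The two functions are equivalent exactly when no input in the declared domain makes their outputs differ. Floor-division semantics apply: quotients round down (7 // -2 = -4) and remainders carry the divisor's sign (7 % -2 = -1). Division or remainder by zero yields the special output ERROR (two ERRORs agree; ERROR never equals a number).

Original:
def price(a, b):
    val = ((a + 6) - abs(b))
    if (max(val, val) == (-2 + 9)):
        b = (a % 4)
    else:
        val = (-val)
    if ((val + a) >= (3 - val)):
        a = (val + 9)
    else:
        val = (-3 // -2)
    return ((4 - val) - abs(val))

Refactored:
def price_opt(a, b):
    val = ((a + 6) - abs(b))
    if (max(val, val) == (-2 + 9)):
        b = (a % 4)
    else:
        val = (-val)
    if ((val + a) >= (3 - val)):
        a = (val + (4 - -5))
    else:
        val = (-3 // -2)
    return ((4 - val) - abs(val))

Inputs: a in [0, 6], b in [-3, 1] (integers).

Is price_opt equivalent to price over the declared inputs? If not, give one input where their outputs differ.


This is a faithful refactor — arithmetic usage differs, and constant usage differs, but the computed results match everywhere.
Spot check at a=5, b=-1 — price: val = 10; (max(val, val) == (-2 + 9)) -> false; val = -10; ((val + a) >= (3 - val)) -> false; val = 1; return 2. price_opt: val = 10; (max(val, val) == (-2 + 9)) -> false; val = -10; ((val + a) >= (3 - val)) -> false; val = 1; return 2. Both give 2.
Every one of the 35 inputs gives matching results.
verdict: equivalent


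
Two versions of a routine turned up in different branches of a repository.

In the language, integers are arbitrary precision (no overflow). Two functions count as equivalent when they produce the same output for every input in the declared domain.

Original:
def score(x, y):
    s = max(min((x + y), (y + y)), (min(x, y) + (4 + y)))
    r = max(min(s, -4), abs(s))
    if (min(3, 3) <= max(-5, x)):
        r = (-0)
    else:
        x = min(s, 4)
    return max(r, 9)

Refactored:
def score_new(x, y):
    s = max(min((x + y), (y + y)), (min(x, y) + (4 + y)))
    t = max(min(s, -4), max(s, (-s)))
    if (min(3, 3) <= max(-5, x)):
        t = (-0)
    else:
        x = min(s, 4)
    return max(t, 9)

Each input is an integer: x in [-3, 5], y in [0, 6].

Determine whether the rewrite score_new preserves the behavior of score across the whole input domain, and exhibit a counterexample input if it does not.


Comparing the listings, the differences include: local variable names differ; min/max/abs usage differs.
As a probe, take x=-1, y=5: score runs s = 8; r = 8; (min(3, 3) <= max(-5, x)) -> false; x = 4; return 9; score_new runs s = 8; t = 8; (min(3, 3) <= max(-5, x)) -> false; x = 4; return 9; both end at 9.
Across all 63 domain points the two functions coincide.
verdict: equivalent


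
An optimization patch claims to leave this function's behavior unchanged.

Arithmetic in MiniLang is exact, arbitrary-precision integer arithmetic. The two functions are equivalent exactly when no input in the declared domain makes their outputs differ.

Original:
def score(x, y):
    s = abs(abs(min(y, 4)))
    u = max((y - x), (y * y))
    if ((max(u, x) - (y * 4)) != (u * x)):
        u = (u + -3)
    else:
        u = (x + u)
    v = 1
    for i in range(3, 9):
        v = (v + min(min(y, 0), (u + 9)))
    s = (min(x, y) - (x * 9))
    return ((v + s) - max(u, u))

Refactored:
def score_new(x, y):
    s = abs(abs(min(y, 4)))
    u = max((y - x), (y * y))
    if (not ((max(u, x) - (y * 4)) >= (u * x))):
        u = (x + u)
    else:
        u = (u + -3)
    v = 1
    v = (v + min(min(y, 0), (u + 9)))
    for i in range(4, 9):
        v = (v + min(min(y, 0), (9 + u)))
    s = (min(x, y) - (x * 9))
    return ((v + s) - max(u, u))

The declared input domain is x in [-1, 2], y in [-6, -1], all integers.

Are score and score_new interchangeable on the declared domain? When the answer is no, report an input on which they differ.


These are not equivalent — on x=2, y=-6 the outputs split (-92 vs -97).
score: s := 6 | u := 36 | ((max(u, x) - (y * 4)) != (u * x)): true | u := 33 | v := 1 | iter i=3: | v := -5 | iter i=4: | v := -11 | iter i=5: | v := -17 | iter i=6: | v := -23 | iter i=7: | v := -29 | iter i=8: | v := -35 | s := -24 | result -92
score_new: s := 6 | u := 36 | (not ((max(u, x) - (y * 4)) >= (u * x))): true | u := 38 | v := 1 | v := -5 | iter i=4: | v := -11 | iter i=5: | v := -17 | iter i=6: | v := -23 | iter i=7: | v := -29 | iter i=8: | v := -35 | s := -24 | result -97
verdict: not equivalent; witness: x=2, y=-6


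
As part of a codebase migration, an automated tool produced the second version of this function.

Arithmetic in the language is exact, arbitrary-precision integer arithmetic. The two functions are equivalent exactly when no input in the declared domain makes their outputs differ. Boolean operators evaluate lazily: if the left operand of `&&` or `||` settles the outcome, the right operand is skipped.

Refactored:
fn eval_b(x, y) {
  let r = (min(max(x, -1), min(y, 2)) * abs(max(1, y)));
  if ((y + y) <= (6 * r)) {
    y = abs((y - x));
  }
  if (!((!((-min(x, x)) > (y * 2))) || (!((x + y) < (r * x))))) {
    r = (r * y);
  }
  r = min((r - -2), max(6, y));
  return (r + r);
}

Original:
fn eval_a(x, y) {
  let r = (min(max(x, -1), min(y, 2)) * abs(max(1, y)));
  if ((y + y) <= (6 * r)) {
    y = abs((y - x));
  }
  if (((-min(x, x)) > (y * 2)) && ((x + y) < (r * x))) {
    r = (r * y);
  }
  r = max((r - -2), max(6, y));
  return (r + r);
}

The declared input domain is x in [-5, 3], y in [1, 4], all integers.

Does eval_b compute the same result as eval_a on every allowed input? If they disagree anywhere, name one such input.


x=-5, y=1 yields 12 from eval_a but 2 from eval_b.
verdict: not equivalent; witness: x=-5, y=1


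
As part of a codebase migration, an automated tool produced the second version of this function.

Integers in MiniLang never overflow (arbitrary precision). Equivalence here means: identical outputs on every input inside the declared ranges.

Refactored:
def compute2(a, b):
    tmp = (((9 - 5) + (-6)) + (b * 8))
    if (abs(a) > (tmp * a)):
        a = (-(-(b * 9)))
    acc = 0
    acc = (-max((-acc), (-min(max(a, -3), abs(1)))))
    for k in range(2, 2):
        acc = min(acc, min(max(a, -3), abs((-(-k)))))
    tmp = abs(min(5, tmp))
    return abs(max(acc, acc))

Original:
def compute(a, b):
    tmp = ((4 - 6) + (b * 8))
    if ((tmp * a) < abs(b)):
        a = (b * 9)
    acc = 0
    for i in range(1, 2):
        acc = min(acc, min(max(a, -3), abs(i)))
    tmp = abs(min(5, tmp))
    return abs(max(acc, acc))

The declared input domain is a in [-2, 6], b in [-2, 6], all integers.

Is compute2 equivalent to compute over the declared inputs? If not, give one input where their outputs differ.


Run the pair on a=0, b=-2.
compute: tmp = -18; ((tmp * a) < abs(b)) -> true; a = -18; acc = 0; [i=1]; acc = -3; tmp = 18; return 3
compute2: tmp = -18; (abs(a) > (tmp * a)) -> false; acc = 0; acc = 0; the k loop: no iterations; tmp = 18; return 0
3 != 0, so the rewrite changes behavior.
verdict: not equivalent; witness: a=0, b=-2


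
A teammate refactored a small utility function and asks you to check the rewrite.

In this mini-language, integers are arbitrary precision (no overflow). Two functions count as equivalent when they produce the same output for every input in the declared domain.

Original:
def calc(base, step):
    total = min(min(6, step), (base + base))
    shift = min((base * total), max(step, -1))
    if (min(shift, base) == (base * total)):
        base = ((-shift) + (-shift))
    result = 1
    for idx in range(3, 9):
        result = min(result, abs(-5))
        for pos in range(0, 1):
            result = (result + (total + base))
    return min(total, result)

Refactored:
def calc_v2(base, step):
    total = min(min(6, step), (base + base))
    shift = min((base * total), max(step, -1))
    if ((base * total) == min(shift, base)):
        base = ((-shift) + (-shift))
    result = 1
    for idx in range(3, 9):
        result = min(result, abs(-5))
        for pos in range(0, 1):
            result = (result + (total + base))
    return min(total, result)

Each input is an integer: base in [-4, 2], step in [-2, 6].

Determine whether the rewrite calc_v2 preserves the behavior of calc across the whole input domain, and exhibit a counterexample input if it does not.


This is a faithful refactor — same computation, different form, but the computed results match everywhere.
One worked example (base=-3, step=0) — calc: total = -6; shift = 0; (min(shift, base) == (base * total)) -> false; result = 1; [idx=3]; result = 1; [pos=0]; result = -8; [idx=4]; result = -8; [pos=0]; result = -17; [idx=5]; result = -17; [pos=0]; result = -26; [idx=6]; result = -26; [pos=0]; result = -35; [idx=7]; result = -35; [pos=0]; result = -44; [idx=8]; result = -44; [pos=0]; result = -53; return -53; calc_v2: total = -6; shift = 0; ((base * total) == min(shift, base)) -> false; result = 1; [idx=3]; result = 1; [pos=0]; result = -8; [idx=4]; result = -8; [pos=0]; result = -17; [idx=5]; result = -17; [pos=0]; result = -26; [idx=6]; result = -26; [pos=0]; result = -35; [idx=7]; result = -35; [pos=0]; result = -44; [idx=8]; result = -44; [pos=0]; result = -53; return -53; agreement on -53.
Sweeping the whole domain (63 inputs) finds no disagreement.
verdict: equivalent


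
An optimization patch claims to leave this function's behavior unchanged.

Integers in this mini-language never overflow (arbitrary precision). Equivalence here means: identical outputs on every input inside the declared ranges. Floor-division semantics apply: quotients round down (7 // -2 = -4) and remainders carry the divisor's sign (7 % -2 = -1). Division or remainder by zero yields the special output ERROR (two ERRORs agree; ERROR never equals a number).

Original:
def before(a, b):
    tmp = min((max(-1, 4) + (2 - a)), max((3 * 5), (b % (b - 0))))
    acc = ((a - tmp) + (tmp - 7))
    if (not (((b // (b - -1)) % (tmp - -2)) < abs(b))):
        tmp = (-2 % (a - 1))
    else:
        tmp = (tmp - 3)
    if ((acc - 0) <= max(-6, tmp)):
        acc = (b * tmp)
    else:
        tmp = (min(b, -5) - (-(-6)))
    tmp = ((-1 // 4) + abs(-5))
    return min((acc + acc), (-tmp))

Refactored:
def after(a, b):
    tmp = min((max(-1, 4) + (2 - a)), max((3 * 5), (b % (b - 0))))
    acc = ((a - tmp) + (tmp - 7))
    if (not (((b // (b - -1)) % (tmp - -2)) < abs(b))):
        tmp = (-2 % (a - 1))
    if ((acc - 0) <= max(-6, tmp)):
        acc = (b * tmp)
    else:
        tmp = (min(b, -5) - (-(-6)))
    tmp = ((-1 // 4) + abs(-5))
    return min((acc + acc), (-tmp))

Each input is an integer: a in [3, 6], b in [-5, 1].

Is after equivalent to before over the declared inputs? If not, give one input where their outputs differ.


These are not equivalent — on a=3, b=-5 the outputs split (-4 vs -30).
before: tmp becomes 3; next acc becomes -4; next (not (((b // (b - -1)) % (tmp - -2)) < abs(b))) evaluates to false; next tmp becomes 0; next ((acc - 0) <= max(-6, tmp)) evaluates to true; next acc becomes 0; next tmp becomes 4; next final value -4
after: tmp becomes 3; next acc becomes -4; next (not (((b // (b - -1)) % (tmp - -2)) < abs(b))) evaluates to false; next ((acc - 0) <= max(-6, tmp)) evaluates to true; next acc becomes -15; next tmp becomes 4; next final value -30
verdict: not equivalent; witness: a=3, b=-5


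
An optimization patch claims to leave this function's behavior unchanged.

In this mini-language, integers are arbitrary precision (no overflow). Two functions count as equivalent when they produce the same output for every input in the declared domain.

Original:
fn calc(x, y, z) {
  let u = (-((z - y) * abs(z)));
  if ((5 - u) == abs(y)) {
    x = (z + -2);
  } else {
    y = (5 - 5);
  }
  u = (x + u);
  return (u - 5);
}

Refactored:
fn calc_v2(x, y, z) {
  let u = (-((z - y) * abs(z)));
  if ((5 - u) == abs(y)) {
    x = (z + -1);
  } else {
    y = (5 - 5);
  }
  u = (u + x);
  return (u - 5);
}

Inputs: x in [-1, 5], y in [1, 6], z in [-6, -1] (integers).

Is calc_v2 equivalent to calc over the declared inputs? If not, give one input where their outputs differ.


There is a counterexample at x=-1, y=2, z=-1: -5 on one side, -4 on the other.
calc: u=3, then ((5 - u) == abs(y)) is true, then x=-3, then u=0, then returns -5
calc_v2: u=3, then ((5 - u) == abs(y)) is true, then x=-2, then u=1, then returns -4
verdict: not equivalent; witness: x=-1, y=2, z=-1


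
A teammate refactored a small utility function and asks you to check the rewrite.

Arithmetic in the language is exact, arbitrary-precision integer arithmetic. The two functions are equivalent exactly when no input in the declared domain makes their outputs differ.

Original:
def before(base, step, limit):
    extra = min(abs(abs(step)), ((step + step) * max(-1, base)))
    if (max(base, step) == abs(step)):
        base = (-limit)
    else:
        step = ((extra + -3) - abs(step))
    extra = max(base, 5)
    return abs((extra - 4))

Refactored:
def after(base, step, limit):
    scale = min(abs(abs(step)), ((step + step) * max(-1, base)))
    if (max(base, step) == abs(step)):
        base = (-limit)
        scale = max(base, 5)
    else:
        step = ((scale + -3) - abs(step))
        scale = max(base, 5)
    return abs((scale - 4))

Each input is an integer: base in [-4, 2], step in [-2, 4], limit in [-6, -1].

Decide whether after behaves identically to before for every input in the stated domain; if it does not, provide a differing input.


Behavior is preserved: although local variable names differ; also statement counts differ; also min/max/abs usage differs; also constant usage differs, the outputs never diverge.
One worked example (base=-3, step=-2, limit=-4) — before: extra becomes 2; next (max(base, step) == abs(step)) evaluates to false; next step becomes -3; next extra becomes 5; next final value 1; after: scale becomes 2; next (max(base, step) == abs(step)) evaluates to false; next step becomes -3; next scale becomes 5; next final value 1; agreement on 1.
Every one of the 294 inputs gives matching results.
verdict: equivalent
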